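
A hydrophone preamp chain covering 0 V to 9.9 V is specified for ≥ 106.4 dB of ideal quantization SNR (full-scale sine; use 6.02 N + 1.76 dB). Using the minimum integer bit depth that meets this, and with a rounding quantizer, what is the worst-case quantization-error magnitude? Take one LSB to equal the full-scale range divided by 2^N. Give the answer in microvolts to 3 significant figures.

18.9 µV

V_FS = 9.9 V.
6.02 N + 1.76 ≥ 106.4 gives N ≥ 17.382, so the minimum integer is 18.
LSB = 9.9 V / 2^18 = 37.766 µV.
Max error for round-to-nearest is LSB/2 = 18.9 µV.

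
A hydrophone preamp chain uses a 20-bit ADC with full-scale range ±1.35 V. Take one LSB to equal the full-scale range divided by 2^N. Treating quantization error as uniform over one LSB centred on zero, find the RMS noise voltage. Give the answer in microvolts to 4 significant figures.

0.7433 µV

Full-scale range = 1.35 V − (-1.35 V) = 2.7 V.
Step size = 2.7/1048576 V = 2.57492 µV.
V_rms = LSB/√12 = 2.57492 µV / √12 = 0.7433 µV.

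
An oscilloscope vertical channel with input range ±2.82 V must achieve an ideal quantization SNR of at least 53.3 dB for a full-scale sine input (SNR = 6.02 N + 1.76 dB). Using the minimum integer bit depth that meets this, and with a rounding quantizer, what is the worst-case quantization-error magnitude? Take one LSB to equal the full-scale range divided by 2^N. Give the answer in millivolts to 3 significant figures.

The full-scale span is 2.82 − (-2.82) = 5.64 V.
Solving 6.02 N ≥ 53.3 − 1.76: N ≥ 8.561. Round up → N = 9.
Step size = 5.64/512 V = 11.016 mV.
Half an LSB is 5.51 mV.

5.51 mV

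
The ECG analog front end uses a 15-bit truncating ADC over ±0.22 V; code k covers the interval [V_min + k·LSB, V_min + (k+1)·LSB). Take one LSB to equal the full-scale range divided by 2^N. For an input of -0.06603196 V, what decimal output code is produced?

Range = 0.22 − (-0.22) = 0.44 V. LSB = 0.44 V / 2^15 ≈ 13.43 µV.
V_in − V_min = -0.06603196 − (-0.22) = 0.15396804 V.
Divide by LSB: 0.15396804 × 32768/0.44 = 11466.4199.
Truncating gives code 11466.

11466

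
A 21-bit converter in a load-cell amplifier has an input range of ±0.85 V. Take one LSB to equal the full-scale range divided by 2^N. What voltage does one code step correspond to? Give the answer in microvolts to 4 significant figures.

Full-scale range = 0.85 V − (-0.85 V) = 1.7 V.
There are 2^21 = 2097152 steps.
Step size = 1.7/2097152 V = 0.8106 µV.

0.8106 µV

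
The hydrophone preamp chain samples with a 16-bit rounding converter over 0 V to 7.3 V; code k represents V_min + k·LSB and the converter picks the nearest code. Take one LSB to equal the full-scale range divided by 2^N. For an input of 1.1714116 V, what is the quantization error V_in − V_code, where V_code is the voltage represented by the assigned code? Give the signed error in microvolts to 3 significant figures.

+43.2 µV

Span = 7.3 V. LSB = 7.3 V / 2^16 ≈ 111.4 µV.
(V_in − V_min)/LSB = (1.1714116 − (0)) × 65536/7.3 = 10516.3878 → nearest code k = 10516.
V_code = 0 + (10516/65536) × 7.3 = 1.1713684082 V.
e = 1.1714116 − (1.1713684082) = +43.2 µV.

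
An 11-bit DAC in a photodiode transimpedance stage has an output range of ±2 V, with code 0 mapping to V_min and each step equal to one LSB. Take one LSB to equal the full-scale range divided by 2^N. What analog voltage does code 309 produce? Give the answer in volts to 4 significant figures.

Span: 2 V − (-2 V) = 4 V. LSB = 4 V / 2^11.
Output = V_min + (309/2048) × range = -2 + 0.150879 × 4 V
      = -2 V + 0.603516 V = -1.39648 V.

-1.396 V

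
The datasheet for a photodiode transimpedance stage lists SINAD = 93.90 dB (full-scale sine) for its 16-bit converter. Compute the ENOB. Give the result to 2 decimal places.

Inverting SNR = 6.02 N + 1.76: N_eff = (93.90 − 1.76)/6.02 = 15.3056.

15.31 bits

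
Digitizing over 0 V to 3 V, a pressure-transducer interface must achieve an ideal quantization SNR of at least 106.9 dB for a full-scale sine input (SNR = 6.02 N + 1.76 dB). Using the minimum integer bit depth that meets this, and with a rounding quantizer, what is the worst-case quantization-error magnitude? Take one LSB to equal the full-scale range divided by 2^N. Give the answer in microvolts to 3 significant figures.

Span = 3 V.
Solving 6.02 N ≥ 106.9 − 1.76: N ≥ 17.465. Round up → N = 18.
One LSB is 3 V / 262144 = 11.444 µV.
Max error for round-to-nearest is LSB/2 = 5.72 µV.

5.72 µV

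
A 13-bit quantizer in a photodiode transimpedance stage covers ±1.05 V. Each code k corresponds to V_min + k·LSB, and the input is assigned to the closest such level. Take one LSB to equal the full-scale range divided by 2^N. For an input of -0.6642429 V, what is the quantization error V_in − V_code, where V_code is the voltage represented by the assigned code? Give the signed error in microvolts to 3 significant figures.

−46.1 µV

Range = 1.05 − (-1.05) = 2.1 V. LSB = 2.1 V / 2^13 ≈ 256.3 µV.
(V_in − V_min)/LSB = (-0.6642429 − (-1.05)) × 8192/2.1 = 1504.8201 → nearest code k = 1505.
Reconstructed level: -1.05 + 1505 × 2.1/8192 V = -0.6641967773 V.
e = -0.6642429 − (-0.6641967773) = −46.1 µV.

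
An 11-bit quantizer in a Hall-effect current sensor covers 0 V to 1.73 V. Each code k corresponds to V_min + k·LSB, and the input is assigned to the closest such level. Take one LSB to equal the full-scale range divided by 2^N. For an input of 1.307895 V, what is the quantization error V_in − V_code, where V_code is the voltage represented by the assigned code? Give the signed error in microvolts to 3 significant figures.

Span = 1.73 V. LSB = 1.73 V / 2^11 ≈ 0.8447 mV.
(1.307895 − (0)) / LSB = 1.307895 × 2048/1.73 = 1548.3058. Nearest integer: k = 1548.
V_code = 0 + (1548/2048) × 1.73 = 1.307636719 V.
V_in − V_code = 1.307895 − (1.307636719) = +258 µV.

+258 µV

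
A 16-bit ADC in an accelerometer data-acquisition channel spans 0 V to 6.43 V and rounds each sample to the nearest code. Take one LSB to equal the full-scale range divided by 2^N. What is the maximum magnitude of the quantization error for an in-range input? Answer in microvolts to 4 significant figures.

49.06 µV

Span = 6.43 V.
LSB = 6.43 V ÷ 2^16 = 6.43/65536 V = 98.1140 µV.
|e|_max = LSB/2 = 49.06 µV.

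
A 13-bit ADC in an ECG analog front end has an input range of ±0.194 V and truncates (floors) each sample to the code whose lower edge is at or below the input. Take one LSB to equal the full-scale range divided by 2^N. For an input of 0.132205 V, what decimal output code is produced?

6887

Full-scale range = 0.194 V − (-0.194 V) = 0.388 V. LSB = 0.388 V / 2^13 ≈ 47.36 µV.
V_in − V_min = 0.132205 − (-0.194) = 0.326205 V.
Divide by LSB: 0.326205 × 8192/0.388 = 6887.2973.
Truncating gives code 6887.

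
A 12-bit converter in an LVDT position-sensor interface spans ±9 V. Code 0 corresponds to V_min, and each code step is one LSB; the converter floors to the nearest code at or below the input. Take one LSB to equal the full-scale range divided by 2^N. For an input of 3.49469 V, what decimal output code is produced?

2843

Range = 9 − (-9) = 18 V. LSB = 18 V / 2^12 ≈ 4.395 mV.
V_in − V_min = 3.49469 − (-9) = 12.49469 V.
Divide by LSB: 12.49469 × 4096/18 = 2843.2361.
Truncating gives code 2843.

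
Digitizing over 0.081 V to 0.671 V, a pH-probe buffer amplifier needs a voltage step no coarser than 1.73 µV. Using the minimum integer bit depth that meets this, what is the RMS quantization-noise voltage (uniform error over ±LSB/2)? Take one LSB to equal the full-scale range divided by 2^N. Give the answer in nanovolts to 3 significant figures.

Span: 0.671 V − (0.081 V) = 0.59 V.
Levels needed ≥ 0.59/1.73 µV = 341000. 2^19 = 524288 suffices, so N_min = 19.
Step size = 0.59/524288 V = 1.1253 µV.
V_rms = LSB/√12 = 325 nV.

325 nV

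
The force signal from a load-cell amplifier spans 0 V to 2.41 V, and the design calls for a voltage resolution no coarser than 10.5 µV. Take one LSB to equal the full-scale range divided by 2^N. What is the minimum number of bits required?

18 bits

Full-scale range = 2.41 V.
Levels needed ≥ 2.41/10.5 µV = 229500. 2^18 = 262144 suffices, so N_min = 18.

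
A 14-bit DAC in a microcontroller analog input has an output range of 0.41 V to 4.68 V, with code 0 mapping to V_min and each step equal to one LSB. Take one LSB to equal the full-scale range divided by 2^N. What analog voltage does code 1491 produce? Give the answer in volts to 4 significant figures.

0.7986 V

Range = 4.68 − (0.41) = 4.27 V. LSB = 4.27 V / 2^14.
V_out = V_min + code × LSB = 0.41 V + 1491 × 4.27 V / 16384
      = 0.41 V + 0.388585 V = 0.798585 V.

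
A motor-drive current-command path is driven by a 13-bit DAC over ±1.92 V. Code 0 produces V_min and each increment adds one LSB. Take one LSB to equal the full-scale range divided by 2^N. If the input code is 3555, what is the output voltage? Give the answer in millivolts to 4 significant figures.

-253.6 mV

Full-scale range = 1.92 V − (-1.92 V) = 3.84 V. LSB = 3.84 V / 2^13.
Output = V_min + (3555/8192) × range = -1.92 + 0.433960 × 3.84 V
      = -1.92 + 1.66641 = -0.253594 V.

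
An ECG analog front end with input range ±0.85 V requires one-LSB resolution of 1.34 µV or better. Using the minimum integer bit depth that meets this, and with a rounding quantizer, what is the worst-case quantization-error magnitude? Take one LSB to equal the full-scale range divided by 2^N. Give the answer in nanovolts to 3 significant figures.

405 nV

Range = 0.85 − (-0.85) = 1.7 V.
1.7 V / 1.34 µV = 1.269e6. Since 2^20 = 1048576 and 2^21 = 2097152, N = 21.
Step size = 1.7/2097152 V = 0.81062 µV.
|e|_max = LSB/2 = 405 nV.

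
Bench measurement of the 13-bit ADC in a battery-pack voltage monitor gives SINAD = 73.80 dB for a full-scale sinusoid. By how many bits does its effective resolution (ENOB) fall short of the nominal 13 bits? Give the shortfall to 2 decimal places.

ENOB = (SINAD − 1.76)/6.02 = (73.80 − 1.76)/6.02 = 11.9668 bits.
Lost resolution: 13 − 11.9668 = 1.0332 bits.

1.03 bits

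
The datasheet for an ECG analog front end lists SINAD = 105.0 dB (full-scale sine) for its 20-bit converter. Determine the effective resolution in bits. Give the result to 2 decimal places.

ENOB = (105.0 − 1.76)/6.02 = 17.1495 bits.

17.15 bits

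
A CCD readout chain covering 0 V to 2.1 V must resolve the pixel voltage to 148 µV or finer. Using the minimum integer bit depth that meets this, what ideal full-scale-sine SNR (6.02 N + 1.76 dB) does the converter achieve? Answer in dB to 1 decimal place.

86.0 dB

V_FS = 2.1 V.
2.1 V / 148 µV = 14190. Since 2^13 = 8192 and 2^14 = 16384, N = 14.
SNR = 6.02 × 14 + 1.76 = 86.04 dB.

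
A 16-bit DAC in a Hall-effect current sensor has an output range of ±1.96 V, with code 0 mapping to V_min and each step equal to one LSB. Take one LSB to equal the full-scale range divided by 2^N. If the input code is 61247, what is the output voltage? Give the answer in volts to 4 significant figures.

1.703 V

Range = 1.96 − (-1.96) = 3.92 V. LSB = 3.92 V / 2^16.
V_out = -1.96 + 61247 × (3.92/65536) V
      = -1.96 V + 3.66346 V = 1.70346 V.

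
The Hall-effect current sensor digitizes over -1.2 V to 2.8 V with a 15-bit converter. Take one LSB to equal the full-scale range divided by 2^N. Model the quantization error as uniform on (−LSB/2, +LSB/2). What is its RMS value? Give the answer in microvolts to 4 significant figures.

Span: 2.8 V − (-1.2 V) = 4 V.
LSB = 4 V / 2^15 = 122.070 µV.
V_rms = LSB/√12 = 122.070 µV / √12 = 35.24 µV.

35.24 µV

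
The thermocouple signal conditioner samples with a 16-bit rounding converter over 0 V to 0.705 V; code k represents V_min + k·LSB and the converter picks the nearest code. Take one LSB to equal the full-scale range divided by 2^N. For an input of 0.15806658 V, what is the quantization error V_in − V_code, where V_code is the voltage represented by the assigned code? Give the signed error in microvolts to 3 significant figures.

−3.34 µV

Span = 0.705 V. LSB = 0.705 V / 2^16 ≈ 10.76 µV.
(V_in − V_min)/LSB = (0.15806658 − (0)) × 65536/0.705 = 14693.6899 → nearest code k = 14694.
Reconstructed level: 0 + 14694 × 0.705/65536 V = 0.15806991577 V.
Error = V_in − V_code = 0.15806658 − (0.15806991577) = −3.34 µV.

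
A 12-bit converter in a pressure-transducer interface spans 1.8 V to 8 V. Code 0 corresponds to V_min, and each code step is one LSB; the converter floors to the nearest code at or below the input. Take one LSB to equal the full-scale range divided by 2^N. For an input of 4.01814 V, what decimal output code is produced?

1465

Full-scale range = 8 V − (1.8 V) = 6.2 V. LSB = 6.2 V / 2^12 ≈ 1.514 mV.
code = ⌊(V_in − V_min)/LSB⌋ = ⌊(V_in − V_min) × 2^12 / range⌋
     = ⌊(4.01814 − (1.8)) × 4096 / 6.2⌋ = ⌊2.21814 × 4096/6.2⌋
     = ⌊1465.403⌋ = 1465.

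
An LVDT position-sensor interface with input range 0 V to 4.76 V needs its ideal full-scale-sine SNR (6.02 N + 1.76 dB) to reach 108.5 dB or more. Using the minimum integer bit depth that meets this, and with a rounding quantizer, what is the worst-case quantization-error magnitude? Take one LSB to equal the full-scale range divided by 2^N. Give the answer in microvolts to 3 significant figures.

9.08 µV

V_FS = 4.76 V.
Required N = ⌈(108.5 − 1.76)/6.02⌉ = ⌈17.731⌉ = 18.
Step size = 4.76/262144 V = 18.158 µV.
Half an LSB is 9.08 µV.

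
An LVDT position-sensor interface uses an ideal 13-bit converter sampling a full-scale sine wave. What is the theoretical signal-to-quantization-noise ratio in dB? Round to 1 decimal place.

80.0 dB

Ideal quantization SNR: 6.02 × 13 + 1.76 dB = 80.0 dB.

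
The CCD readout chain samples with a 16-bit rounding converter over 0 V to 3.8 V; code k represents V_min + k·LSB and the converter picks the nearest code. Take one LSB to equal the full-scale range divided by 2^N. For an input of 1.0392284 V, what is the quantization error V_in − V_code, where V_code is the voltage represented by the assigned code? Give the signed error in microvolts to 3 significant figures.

−8.05 µV

Span = 3.8 V. LSB = 3.8 V / 2^16 ≈ 57.98 µV.
(1.0392284 − (0)) / LSB = 1.0392284 × 65536/3.8 = 17922.8612. Nearest integer: k = 17923.
Reconstructed level: 0 + 17923 × 3.8/65536 V = 1.0392364502 V.
V_in − V_code = 1.0392284 − (1.0392364502) = −8.05 µV.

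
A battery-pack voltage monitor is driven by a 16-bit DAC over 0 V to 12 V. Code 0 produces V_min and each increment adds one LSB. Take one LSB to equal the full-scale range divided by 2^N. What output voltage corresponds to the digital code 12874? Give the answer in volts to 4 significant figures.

2.357 V

Full-scale range = 12 V. LSB = 12 V / 2^16.
V_out = V_min + code × LSB = 0 V + 12874 × 12 V / 65536
      = 0 V + 2.35730 V = 2.35730 V.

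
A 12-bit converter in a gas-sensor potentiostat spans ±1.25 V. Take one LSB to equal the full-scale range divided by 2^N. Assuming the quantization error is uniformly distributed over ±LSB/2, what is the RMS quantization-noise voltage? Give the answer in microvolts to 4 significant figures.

176.2 µV

Full-scale range = 1.25 V − (-1.25 V) = 2.5 V.
Step size = 2.5/4096 V = 0.610352 mV.
V_rms = LSB/√12 = 0.610352 mV / √12 = 176.2 µV.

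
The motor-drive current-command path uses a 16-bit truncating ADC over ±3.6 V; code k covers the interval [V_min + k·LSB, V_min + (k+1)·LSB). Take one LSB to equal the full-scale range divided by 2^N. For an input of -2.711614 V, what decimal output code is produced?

The full-scale span is 3.6 − (-3.6) = 7.2 V. LSB = 7.2 V / 2^16 ≈ 109.9 µV.
V_in − V_min = -2.711614 − (-3.6) = 0.888386 V.
Divide by LSB: 0.888386 × 65536/7.2 = 8086.2868.
Truncating gives code 8086.

8086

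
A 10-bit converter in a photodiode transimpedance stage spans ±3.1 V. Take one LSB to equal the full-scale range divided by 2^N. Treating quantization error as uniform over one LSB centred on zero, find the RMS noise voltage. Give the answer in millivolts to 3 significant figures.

Full-scale range = 3.1 V − (-3.1 V) = 6.2 V.
One LSB is 6.2 V / 1024 = 6.0547 mV.
RMS of a uniform error over width LSB is LSB/√12 = 1.75 mV.

1.75 mV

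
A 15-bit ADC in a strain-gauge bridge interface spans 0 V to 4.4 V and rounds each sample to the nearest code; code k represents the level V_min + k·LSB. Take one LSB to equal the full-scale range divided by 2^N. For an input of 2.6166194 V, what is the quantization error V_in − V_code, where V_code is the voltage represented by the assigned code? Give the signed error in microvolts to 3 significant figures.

V_FS = 4.4 V. LSB = 4.4 V / 2^15 ≈ 134.3 µV.
Position in LSBs: (2.6166194 − (0)) × 32768/4.4 = 19486.6783; rounding gives k = 19487.
Reconstructed level: 0 + 19487 × 4.4/32768 V = 2.6166625977 V.
Error = V_in − V_code = 2.6166194 − (2.6166625977) = −43.2 µV.

−43.2 µV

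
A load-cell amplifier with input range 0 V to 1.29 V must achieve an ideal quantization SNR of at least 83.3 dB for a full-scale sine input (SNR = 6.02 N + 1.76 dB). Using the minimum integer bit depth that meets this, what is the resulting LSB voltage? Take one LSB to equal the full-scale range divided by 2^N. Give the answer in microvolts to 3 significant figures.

78.7 µV

Range is 1.29 V.
6.02 N + 1.76 ≥ 83.3 gives N ≥ 13.545, so the minimum integer is 14.
LSB = 1.29 V / 2^14 = 78.7 µV.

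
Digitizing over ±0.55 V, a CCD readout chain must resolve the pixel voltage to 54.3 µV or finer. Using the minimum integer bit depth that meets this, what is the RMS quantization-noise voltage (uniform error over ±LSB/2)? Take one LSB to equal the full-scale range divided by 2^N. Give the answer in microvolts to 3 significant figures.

The full-scale span is 0.55 − (-0.55) = 1.1 V.
Levels needed ≥ 1.1/54.3 µV = 20260. 2^15 = 32768 suffices, so N_min = 15.
LSB = 1.1 V / 2^15 = 33.569 µV.
RMS noise = LSB/√12 = 9.69 µV.

9.69 µV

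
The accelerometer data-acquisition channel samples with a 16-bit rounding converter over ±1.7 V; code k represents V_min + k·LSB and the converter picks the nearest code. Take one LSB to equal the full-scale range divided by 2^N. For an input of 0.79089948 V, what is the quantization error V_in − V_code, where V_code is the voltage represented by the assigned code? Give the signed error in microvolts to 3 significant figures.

−9.33 µV

The full-scale span is 1.7 − (-1.7) = 3.4 V. LSB = 3.4 V / 2^16 ≈ 51.88 µV.
(V_in − V_min)/LSB = (0.79089948 − (-1.7)) × 65536/3.4 = 48012.8201 → nearest code k = 48013.
V_code = V_min + k × range/2^16 = -1.7 + 48013 × 3.4/65536 = 0.79090881348 V.
Error = V_in − V_code = 0.79089948 − (0.79090881348) = −9.33 µV.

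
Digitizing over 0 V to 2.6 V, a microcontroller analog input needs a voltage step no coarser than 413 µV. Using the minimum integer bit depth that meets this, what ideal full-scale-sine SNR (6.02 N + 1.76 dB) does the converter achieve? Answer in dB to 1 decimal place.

V_FS = 2.6 V.
Required number of levels: 2.6/413 µV = 6295.4; smallest N with 2^N ≥ that is 13.
Ideal SNR at N = 13: 6.02·13 + 1.76 = 80.0 dB.

80.0 dB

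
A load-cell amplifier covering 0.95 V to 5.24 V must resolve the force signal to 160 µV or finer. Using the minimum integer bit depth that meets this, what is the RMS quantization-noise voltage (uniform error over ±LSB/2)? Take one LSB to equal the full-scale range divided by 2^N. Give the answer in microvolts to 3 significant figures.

37.8 µV

The full-scale span is 5.24 − (0.95) = 4.29 V.
Required number of levels: 4.29/160 µV = 26813; smallest N with 2^N ≥ that is 15.
One LSB is 4.29 V / 32768 = 130.92 µV.
σ_q = LSB/√12 = 130.92 µV/3.4641 = 37.8 µV.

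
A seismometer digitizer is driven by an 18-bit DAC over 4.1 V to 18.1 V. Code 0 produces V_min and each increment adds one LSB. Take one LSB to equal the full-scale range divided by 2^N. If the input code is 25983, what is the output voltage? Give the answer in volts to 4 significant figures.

5.488 V

The full-scale span is 18.1 − (4.1) = 14 V. LSB = 14 V / 2^18.
V_out = V_min + code × LSB = 4.1 V + 25983 × 14 V / 262144
      = 4.1 + 1.38764 = 5.48764 V.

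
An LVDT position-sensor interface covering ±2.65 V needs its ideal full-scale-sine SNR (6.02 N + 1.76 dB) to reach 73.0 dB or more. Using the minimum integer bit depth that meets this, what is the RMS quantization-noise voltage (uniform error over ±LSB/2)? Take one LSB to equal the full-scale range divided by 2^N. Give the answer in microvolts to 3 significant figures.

The full-scale span is 2.65 − (-2.65) = 5.3 V.
Required N = ⌈(73.0 − 1.76)/6.02⌉ = ⌈11.834⌉ = 12.
Step size = 5.3/4096 V = 1.2939 mV.
σ_q = LSB/√12 = 1.2939 mV/3.4641 = 374 µV.

374 µV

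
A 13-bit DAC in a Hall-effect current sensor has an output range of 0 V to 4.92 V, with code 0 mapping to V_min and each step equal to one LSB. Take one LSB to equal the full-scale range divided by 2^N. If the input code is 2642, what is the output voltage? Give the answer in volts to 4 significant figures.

1.587 V

Span = 4.92 V. LSB = 4.92 V / 2^13.
Output = V_min + (2642/8192) × range = 0 + 0.322510 × 4.92 V
      = 0 + 1.58675 = 1.58675 V.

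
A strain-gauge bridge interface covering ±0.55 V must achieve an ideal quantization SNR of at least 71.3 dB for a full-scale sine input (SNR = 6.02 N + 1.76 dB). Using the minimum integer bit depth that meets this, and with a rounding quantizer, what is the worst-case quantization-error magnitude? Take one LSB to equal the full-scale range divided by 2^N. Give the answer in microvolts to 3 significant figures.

Range = 0.55 − (-0.55) = 1.1 V.
N ≥ (71.3 − 1.76)/6.02 = 11.551 → N_min = 12.
LSB = 1.1 V / 2^12 = 268.55 µV.
Half an LSB is 134 µV.

134 µV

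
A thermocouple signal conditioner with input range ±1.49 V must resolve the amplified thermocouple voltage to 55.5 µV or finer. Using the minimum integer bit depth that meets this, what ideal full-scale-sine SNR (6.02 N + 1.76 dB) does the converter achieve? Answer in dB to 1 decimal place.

Full-scale range = 1.49 V − (-1.49 V) = 2.98 V.
Levels needed ≥ 2.98/55.5 µV = 53690. 2^16 = 65536 suffices, so N_min = 16.
SNR = 6.02 × 16 + 1.76 = 98.08 dB.

98.1 dB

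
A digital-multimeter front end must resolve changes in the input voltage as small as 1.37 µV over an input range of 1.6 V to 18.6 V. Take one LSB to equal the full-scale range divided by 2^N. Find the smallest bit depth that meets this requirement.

Span: 18.6 V − (1.6 V) = 17 V.
Need 2^N ≥ 17 V / 1.37 µV = 1.241e7 → N_min = 24.

24 bits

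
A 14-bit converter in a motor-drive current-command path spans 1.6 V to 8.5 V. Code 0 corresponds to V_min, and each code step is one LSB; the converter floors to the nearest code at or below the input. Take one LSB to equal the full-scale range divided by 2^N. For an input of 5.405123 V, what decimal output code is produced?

9035

Range = 8.5 − (1.6) = 6.9 V. LSB = 6.9 V / 2^14 ≈ 421.1 µV.
V_in − V_min = 5.405123 − (1.6) = 3.805123 V.
Divide by LSB: 3.805123 × 16384/6.9 = 9035.2370.
Truncating gives code 9035.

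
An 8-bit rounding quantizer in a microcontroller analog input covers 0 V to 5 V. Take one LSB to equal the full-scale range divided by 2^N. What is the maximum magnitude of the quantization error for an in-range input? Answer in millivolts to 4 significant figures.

9.766 mV

Full-scale range = 5 V.
LSB = 5 V ÷ 2^8 = 5/256 V = 19.5313 mV.
Worst-case error for round-to-nearest is half an LSB: 9.766 mV.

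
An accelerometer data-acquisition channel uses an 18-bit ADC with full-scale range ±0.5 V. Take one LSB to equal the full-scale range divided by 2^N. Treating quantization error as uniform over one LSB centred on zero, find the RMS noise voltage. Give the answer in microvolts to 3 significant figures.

1.10 µV

The full-scale span is 0.5 − (-0.5) = 1 V.
LSB = 1 V / 2^18 = 3.8147 µV.
σ_q = LSB/√12 = 3.8147 µV/3.4641 = 1.10 µV.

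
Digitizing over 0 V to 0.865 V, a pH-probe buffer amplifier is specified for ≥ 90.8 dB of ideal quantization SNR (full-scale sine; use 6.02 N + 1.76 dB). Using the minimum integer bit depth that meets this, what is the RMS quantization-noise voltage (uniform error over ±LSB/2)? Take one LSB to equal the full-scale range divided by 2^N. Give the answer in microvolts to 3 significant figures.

V_FS = 0.865 V.
6.02 N + 1.76 ≥ 90.8 gives N ≥ 14.791, so the minimum integer is 15.
Step size = 0.865/32768 V = 26.398 µV.
RMS noise = LSB/√12 = 7.62 µV.

7.62 µV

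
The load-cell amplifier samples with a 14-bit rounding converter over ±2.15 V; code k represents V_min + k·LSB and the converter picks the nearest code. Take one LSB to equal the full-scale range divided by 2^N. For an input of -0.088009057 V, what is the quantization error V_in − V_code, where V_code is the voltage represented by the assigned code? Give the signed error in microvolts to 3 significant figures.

Range = 2.15 − (-2.15) = 4.3 V. LSB = 4.3 V / 2^14 ≈ 262.5 µV.
(-0.088009057 − (-2.15)) / LSB = 2.061990943 × 16384/4.3 = 7856.6650. Nearest integer: k = 7857.
V_code = V_min + k × range/2^14 = -2.15 + 7857 × 4.3/16384 = -0.087921142578 V.
Error = V_in − V_code = -0.088009057 − (-0.087921142578) = −87.9 µV.

−87.9 µV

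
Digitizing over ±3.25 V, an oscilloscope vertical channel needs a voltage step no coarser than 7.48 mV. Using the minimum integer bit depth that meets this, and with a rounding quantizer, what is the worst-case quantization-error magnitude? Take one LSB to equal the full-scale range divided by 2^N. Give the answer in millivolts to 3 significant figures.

3.17 mV

Range = 3.25 − (-3.25) = 6.5 V.
Required number of levels: 6.5/7.48 mV = 868.98; smallest N with 2^N ≥ that is 10.
Step size = 6.5/1024 V = 6.3477 mV.
Half an LSB is 3.17 mV.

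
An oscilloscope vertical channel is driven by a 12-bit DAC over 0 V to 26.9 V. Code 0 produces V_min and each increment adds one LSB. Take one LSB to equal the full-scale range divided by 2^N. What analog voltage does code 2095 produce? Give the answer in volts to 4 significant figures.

V_FS = 26.9 V. LSB = 26.9 V / 2^12.
V_out = V_min + code × LSB = 0 V + 2095 × 26.9 V / 4096
      = 0 + 13.7587 = 13.7587 V.

13.76 V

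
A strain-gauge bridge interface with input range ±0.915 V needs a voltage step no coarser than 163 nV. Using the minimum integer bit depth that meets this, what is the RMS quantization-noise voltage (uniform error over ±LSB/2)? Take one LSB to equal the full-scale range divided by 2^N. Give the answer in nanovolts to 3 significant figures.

31.5 nV

Span: 0.915 V − (-0.915 V) = 1.83 V.
Levels needed ≥ 1.83/163 nV = 1.123e7. 2^24 = 16777216 suffices, so N_min = 24.
One LSB is 1.83 V / 16777216 = 109.08 nV.
V_rms = LSB/√12 = 31.5 nV.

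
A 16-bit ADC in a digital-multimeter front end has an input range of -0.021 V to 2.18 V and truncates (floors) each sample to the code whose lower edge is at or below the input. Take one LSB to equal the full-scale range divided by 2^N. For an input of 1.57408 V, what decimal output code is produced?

Full-scale range = 2.18 V − (-0.021 V) = 2.201 V. LSB = 2.201 V / 2^16 ≈ 33.58 µV.
V_in − V_min = 1.57408 − (-0.021) = 1.59508 V.
Divide by LSB: 1.59508 × 65536/2.201 = 47494.3948.
Truncating gives code 47494.

47494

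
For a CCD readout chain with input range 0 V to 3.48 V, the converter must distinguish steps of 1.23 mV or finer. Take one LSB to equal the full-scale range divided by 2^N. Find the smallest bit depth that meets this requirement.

12 bits

Span = 3.48 V.
Need 2^N ≥ 3.48 V / 1.23 mV = 2829 → N_min = 12.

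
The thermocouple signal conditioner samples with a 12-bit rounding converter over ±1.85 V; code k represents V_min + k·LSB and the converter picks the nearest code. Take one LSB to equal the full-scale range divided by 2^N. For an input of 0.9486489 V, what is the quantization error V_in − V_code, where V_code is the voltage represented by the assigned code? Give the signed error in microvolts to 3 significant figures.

+163 µV

Range = 1.85 − (-1.85) = 3.7 V. LSB = 3.7 V / 2^12 ≈ 0.9033 mV.
Position in LSBs: (0.9486489 − (-1.85)) × 4096/3.7 = 3098.1800; rounding gives k = 3098.
V_code = V_min + k × range/2^12 = -1.85 + 3098 × 3.7/4096 = 0.9484863281 V.
e = 0.9486489 − (0.9484863281) = +163 µV.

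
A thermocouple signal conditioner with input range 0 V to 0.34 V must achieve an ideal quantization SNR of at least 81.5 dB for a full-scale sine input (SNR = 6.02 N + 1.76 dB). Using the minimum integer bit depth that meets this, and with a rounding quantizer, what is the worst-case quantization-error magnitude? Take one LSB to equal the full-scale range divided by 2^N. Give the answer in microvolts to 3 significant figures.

Range is 0.34 V.
6.02 N + 1.76 ≥ 81.5 gives N ≥ 13.246, so the minimum integer is 14.
Step size = 0.34/16384 V = 20.752 µV.
|e|_max = LSB/2 = 10.4 µV.

10.4 µV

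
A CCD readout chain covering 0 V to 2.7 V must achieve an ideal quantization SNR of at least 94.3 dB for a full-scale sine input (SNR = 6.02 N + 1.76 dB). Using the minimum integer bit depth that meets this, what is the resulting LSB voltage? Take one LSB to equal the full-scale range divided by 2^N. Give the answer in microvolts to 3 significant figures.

Range is 2.7 V.
Required N = ⌈(94.3 − 1.76)/6.02⌉ = ⌈15.372⌉ = 16.
One LSB is 2.7 V / 65536 = 41.2 µV.

41.2 µV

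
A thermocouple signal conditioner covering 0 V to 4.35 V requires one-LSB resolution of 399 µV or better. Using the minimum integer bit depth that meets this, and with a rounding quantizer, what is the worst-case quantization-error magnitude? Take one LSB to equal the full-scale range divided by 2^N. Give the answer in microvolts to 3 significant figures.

133 µV

V_FS = 4.35 V.
Required number of levels: 4.35/399 µV = 10902; smallest N with 2^N ≥ that is 14.
LSB = 4.35 V / 2^14 = 265.50 µV.
|e|_max = LSB/2 = 133 µV.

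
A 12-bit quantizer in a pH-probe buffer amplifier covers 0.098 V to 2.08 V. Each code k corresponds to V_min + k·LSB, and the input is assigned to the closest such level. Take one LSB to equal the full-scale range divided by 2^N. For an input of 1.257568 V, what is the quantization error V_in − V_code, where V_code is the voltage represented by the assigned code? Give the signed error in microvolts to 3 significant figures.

+175 µV

Span: 2.08 V − (0.098 V) = 1.982 V. LSB = 1.982 V / 2^12 ≈ 483.9 µV.
(1.257568 − (0.098)) / LSB = 1.159568 × 4096/1.982 = 2396.3625. Nearest integer: k = 2396.
V_code = 0.098 + (2396/4096) × 1.982 = 1.257392578 V.
Error = V_in − V_code = 1.257568 − (1.257392578) = +175 µV.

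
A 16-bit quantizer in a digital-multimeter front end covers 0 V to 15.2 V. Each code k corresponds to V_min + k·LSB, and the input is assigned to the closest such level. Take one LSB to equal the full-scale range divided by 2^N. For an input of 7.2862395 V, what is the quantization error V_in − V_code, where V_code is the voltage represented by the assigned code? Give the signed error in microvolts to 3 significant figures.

+45.7 µV

Range is 15.2 V. LSB = 15.2 V / 2^16 ≈ 231.9 µV.
(7.2862395 − (0)) / LSB = 7.2862395 × 65536/15.2 = 31415.1968. Nearest integer: k = 31415.
Reconstructed level: 0 + 31415 × 15.2/65536 V = 7.2861938477 V.
e = 7.2862395 − (7.2861938477) = +45.7 µV.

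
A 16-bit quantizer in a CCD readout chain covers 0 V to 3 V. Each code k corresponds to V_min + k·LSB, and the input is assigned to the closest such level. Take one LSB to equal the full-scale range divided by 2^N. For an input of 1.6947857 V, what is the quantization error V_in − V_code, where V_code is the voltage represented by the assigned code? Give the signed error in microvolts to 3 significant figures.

+7.26 µV

Span = 3 V. LSB = 3 V / 2^16 ≈ 45.78 µV.
(V_in − V_min)/LSB = (1.6947857 − (0)) × 65536/3 = 37023.1585 → nearest code k = 37023.
Reconstructed level: 0 + 37023 × 3/65536 V = 1.6947784424 V.
V_in − V_code = 1.6947857 − (1.6947784424) = +7.26 µV.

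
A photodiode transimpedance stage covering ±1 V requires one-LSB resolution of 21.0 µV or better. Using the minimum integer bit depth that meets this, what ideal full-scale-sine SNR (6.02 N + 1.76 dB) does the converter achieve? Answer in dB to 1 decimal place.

The full-scale span is 1 − (-1) = 2 V.
Need 2^N ≥ 2 V / 21.0 µV = 95240 → N_min = 17.
Ideal SNR at N = 17: 6.02·17 + 1.76 = 104.1 dB.

104.1 dB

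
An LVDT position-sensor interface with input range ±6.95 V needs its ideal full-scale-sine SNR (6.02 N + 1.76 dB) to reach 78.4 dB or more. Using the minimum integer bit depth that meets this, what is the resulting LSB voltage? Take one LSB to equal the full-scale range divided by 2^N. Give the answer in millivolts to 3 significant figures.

1.70 mV

The full-scale span is 6.95 − (-6.95) = 13.9 V.
6.02 N + 1.76 ≥ 78.4 gives N ≥ 12.731, so the minimum integer is 13.
One LSB is 13.9 V / 8192 = 1.70 mV.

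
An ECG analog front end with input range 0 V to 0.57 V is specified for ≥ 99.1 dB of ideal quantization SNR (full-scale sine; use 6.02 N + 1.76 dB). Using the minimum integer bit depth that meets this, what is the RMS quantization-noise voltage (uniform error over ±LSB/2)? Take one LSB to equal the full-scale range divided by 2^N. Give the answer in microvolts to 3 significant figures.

Full-scale range = 0.57 V.
6.02 N + 1.76 ≥ 99.1 gives N ≥ 16.169, so the minimum integer is 17.
Step size = 0.57/131072 V = 4.3488 µV.
V_rms = LSB/√12 = 1.26 µV.

1.26 µV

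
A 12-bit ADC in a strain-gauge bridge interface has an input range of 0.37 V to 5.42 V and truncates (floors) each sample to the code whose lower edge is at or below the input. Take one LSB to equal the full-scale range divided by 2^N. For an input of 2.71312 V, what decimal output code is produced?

Span: 5.42 V − (0.37 V) = 5.05 V. LSB = 5.05 V / 2^12 ≈ 1.233 mV.
V_in − V_min = 2.71312 − (0.37) = 2.34312 V.
Divide by LSB: 2.34312 × 4096/5.05 = 1900.4791.
Truncating gives code 1900.

1900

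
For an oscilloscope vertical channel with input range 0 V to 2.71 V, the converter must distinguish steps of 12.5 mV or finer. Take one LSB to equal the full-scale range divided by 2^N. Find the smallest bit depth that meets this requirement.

8 bits

Full-scale range = 2.71 V.
Required number of levels: 2.71/12.5 mV = 216.80; smallest N with 2^N ≥ that is 8.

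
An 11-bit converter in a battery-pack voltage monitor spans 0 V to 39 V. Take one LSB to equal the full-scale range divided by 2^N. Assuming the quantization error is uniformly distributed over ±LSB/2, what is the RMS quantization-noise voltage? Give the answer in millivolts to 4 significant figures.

5.497 mV

V_FS = 39 V.
LSB = 39 V / 2^11 = 19.0430 mV.
For a uniform distribution on [−LSB/2, +LSB/2], V_rms = LSB/√12 = 19.0430 mV/3.4641 = 5.497 mV.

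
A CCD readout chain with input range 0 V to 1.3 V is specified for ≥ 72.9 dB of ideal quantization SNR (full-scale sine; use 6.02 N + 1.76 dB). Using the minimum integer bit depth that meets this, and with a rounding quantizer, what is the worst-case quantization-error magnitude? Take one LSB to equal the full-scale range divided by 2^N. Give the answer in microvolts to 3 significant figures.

Full-scale range = 1.3 V.
Required N = ⌈(72.9 − 1.76)/6.02⌉ = ⌈11.817⌉ = 12.
One LSB is 1.3 V / 4096 = 317.38 µV.
Half an LSB is 159 µV.

159 µV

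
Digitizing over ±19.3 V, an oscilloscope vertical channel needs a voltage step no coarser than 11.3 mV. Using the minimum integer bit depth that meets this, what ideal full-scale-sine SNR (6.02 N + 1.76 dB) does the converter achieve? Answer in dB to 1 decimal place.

74.0 dB

Full-scale range = 19.3 V − (-19.3 V) = 38.6 V.
38.6 V / 11.3 mV = 3416. Since 2^11 = 2048 and 2^12 = 4096, N = 12.
6.02(12) + 1.76 = 74.00 dB.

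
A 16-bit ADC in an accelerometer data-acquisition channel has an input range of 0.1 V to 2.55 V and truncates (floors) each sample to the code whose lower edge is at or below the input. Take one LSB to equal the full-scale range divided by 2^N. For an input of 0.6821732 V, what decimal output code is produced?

15572

The full-scale span is 2.55 − (0.1) = 2.45 V. LSB = 2.45 V / 2^16 ≈ 37.38 µV.
code = ⌊(V_in − V_min)/LSB⌋ = ⌊(V_in − V_min) × 2^16 / range⌋
     = ⌊(0.6821732 − (0.1)) × 65536 / 2.45⌋ = ⌊0.5821732 × 65536/2.45⌋
     = ⌊15572.777⌋ = 15572.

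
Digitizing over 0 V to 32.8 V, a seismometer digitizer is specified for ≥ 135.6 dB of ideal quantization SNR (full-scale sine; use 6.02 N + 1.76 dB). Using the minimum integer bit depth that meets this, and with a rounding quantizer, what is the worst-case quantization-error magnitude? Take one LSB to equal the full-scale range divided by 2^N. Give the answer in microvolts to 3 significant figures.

1.96 µV

V_FS = 32.8 V.
N ≥ (135.6 − 1.76)/6.02 = 22.233 → N_min = 23.
Step size = 32.8/8388608 V = 3.9101 µV.
Half an LSB is 1.96 µV.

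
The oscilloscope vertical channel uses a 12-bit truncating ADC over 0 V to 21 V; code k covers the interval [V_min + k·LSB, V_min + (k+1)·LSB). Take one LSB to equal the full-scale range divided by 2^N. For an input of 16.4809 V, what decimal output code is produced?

3214

Full-scale range = 21 V. LSB = 21 V / 2^12 ≈ 5.127 mV.
V_in − V_min = 16.4809 − (0) = 16.4809 V.
Divide by LSB: 16.4809 × 4096/21 = 3214.5603.
Truncating gives code 3214.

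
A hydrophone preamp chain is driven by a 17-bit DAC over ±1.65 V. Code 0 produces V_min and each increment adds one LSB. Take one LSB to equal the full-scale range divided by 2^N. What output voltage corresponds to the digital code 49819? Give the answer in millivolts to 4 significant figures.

-395.7 mV

Span: 1.65 V − (-1.65 V) = 3.3 V. LSB = 3.3 V / 2^17.
Output = V_min + (49819/131072) × range = -1.65 + 0.380089 × 3.3 V
      = -1.65 V + 1.25429 V = -0.395707 V.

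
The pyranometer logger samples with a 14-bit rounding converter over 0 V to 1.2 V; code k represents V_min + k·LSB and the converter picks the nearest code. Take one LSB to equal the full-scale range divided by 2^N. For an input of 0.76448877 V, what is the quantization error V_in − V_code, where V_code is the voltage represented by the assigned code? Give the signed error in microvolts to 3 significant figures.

−13.2 µV

Span = 1.2 V. LSB = 1.2 V / 2^14 ≈ 73.24 µV.
(V_in − V_min)/LSB = (0.76448877 − (0)) × 16384/1.2 = 10437.8200 → nearest code k = 10438.
V_code = V_min + k × range/2^14 = 0 + 10438 × 1.2/16384 = 0.76450195313 V.
e = 0.76448877 − (0.76450195313) = −13.2 µV.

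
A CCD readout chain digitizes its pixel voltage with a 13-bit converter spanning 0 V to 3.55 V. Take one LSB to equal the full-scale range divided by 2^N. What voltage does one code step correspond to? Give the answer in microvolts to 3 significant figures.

V_FS = 3.55 V.
2^13 = 8192 levels.
LSB = 3.55 V / 2^13 = 433 µV.

433 µV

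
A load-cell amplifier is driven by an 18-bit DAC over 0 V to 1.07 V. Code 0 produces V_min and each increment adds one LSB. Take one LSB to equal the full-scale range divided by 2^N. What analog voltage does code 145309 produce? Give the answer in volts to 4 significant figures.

0.5931 V

V_FS = 1.07 V. LSB = 1.07 V / 2^18.
V_out = 0 + 145309 × (1.07/262144) V
      = 0 + 0.593112 = 0.593112 V.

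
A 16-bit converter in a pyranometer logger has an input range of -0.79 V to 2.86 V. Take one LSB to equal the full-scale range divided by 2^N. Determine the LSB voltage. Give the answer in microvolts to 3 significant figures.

The full-scale span is 2.86 − (-0.79) = 3.65 V.
Number of codes = 2^16 = 65536.
LSB = 3.65 V / 2^16 = 55.7 µV.

55.7 µV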